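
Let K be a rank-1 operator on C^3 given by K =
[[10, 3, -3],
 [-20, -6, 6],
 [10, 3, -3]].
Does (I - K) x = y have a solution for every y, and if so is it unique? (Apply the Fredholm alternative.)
(I - K) is singular (det(I - K) = 0, i.e. 1 ∈ sigma(K)). (I - K) x = y is solvable iff y ⊥ ker((I - K)^*) = span{(10, 3, -3)}, i.e. iff 10y_1 + 3y_2 - 3y_3 = 0. When solvable, the solutions are x = y + c·(1, -2, 1), c arbitrary (ker(I - K) = span{(1, -2, 1)}, dimension 1).

K has rank 1, so it is an outer product K = u v^T: every row of K is a multiple of one row vector. Reading off the entries, u = (1, -2, 1) and v = (10, 3, -3) (row i of K equals u_i·v^T). A rank-one matrix u v^T satisfies K u = u (v·u) and kills the (2)-dimensional subspace v^⊥, so its characteristic polynomial is lambda^2 (lambda - v·u) with v·u = tr K = 1. Hence the eigenvalues of I - K are 1 (multiplicity 2) and 1 - (1) = 0, so det(I - K) = 0. (Direct check: I - K =
[[-9, -3, 3],
 [20, 7, -6],
 [-10, -3, 4]]
has determinant 0.) So 1 is an eigenvalue of K and (I - K) is not invertible. The finite-dimensional Fredholm alternative says: either (I - K) is invertible, or ker(I - K) ≠ {0} and then range(I - K) = ker((I - K)^*)^⊥, with dim ker(I - K) = dim ker((I - K)^*). We are in the second case, so we need both kernels. Kernel of I - K: (I - K) u = u - u (v·u) = u - u = 0, so ker(I - K) = span{u} = span{(1, -2, 1)} (it is exactly 1-dimensional because rank(I - K) = 2). Kernel of the adjoint: K is real, so (I - K)^* = I - K^T = I - v u^T, and (I - v u^T) v = v - v (u·v) = 0; hence ker((I - K)^*) = span{v} = span{(10, 3, -3)}. Therefore (I - K) x = y is solvable iff <y, v> = 0, i.e. iff 10y_1 + 3y_2 - 3y_3 = 0. When this holds, K y = u (v·y) = 0, so (I - K) y = y and x = y is a particular solution; the full solution set is the line x = y + c·u = y + c·(1, -2, 1), c ∈ C.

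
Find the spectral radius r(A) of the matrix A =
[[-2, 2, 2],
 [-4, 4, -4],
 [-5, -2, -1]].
r(A) ≈ 5.1777

The eigenvalues of A are the roots of its characteristic polynomial. With M = A (coefficients from the trace, the sum of principal 2x2 minors, and det A):
  p(λ) = det(λ I - M) = λ^3 - λ^2 - 112.
No integer candidate from the rational root theorem (±divisors of 112) is a root, so the roots are irrational. The cubic discriminant is Δ = -339136 < 0, so there is one real root and a complex-conjugate pair. p(5) = -12 and p(6) = 68 have opposite signs, so a root lies in (5, 6); Newton's method refines it to λ ≈ 5.1777. Dividing out (λ - (5.1777)) leaves approximately λ^2 + 4.1777λ + 21.6311. For λ^2 + 4.1777λ + 21.6311 the discriminant is -69.0711. It is negative, so the remaining roots are the complex-conjugate pair λ ≈ -2.0889 ± 4.1555i. Their product equals the constant term, so |λ|^2 ≈ 21.6311 and |λ| ≈ 4.6509.
Thus the eigenvalues (to 4 decimals) are 5.1777 (modulus 5.1777); -2.0889 ± 4.1555i (modulus 4.6509). The spectral radius is the largest modulus: r(A) ≈ 5.1777. (Cross-check: r(A) ≤ ||A||_2 ≈ 7.6845; equality holds whenever A is normal, though it can also hold for some non-normal A.)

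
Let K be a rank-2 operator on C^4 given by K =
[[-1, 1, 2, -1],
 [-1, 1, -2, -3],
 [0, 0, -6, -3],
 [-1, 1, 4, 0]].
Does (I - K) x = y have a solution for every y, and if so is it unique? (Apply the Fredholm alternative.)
(I - K) is invertible (det(I - K) = 21 ≠ 0), so for every y in C^4 the equation (I - K) x = y has a unique solution.

K has rank 2 and factors as K = U V^T = u1 v1^T + u2 v2^T with u1 = (-1, -1, 0, -1), v1 = (1, -1, 0, 2), u2 = (-1, 1, 3, -2), v2 = (0, 0, -2, -1) (multiplying out reproduces the displayed K). The nonzero eigenvalues of U V^T coincide with those of the 2 x 2 matrix G = V^T U = [[v1·u1, v1·u2], [v2·u1, v2·u2]] = [[-2, -6], [1, -4]], and by the Sylvester determinant identity det(I_4 - U V^T) = det(I_2 - V^T U) = det([[3, 6], [-1, 5]]) = (3)(5) - (6)(-1) = 21. (Direct check: I - K =
[[2, -1, -2, 1],
 [1, 0, 2, 3],
 [0, 0, 7, 3],
 [1, -1, -4, 1]]
has determinant 21.) The finite-dimensional Fredholm alternative says: either (I - K) is invertible, or ker(I - K) ≠ {0} and then range(I - K) = ker((I - K)^*)^⊥, with dim ker(I - K) = dim ker((I - K)^*). Since det(I - K) ≠ 0, 1 is not an eigenvalue of K and ker(I - K) = {0}, so we are in the first case: for every y there is a unique x = (I - K)^(-1) y. (Explicitly, by the Woodbury identity, (I - U V^T)^(-1) = I + U (I_2 - G)^(-1) V^T.)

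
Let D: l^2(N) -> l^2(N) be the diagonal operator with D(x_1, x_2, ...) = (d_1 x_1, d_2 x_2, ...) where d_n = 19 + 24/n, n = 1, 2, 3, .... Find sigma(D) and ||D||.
sigma(D) = {19 + 24/n : n ≥ 1} ∪ {19}; ||D|| = 43

A bounded diagonal operator on l^2 with diagonal entries d_n has spectrum equal to the closure of {d_n : n ≥ 1}: every d_n is an eigenvalue (with eigenvector e_n), so {d_n} ⊂ sigma(D); the spectrum is closed, so its closure is too; and for lambda not in the closure, (D - lambda I) has bounded inverse (the diagonal entries 1/(d_n - lambda) are bounded). For our sequence d_n = 19 + 24/n, n = 1, 2, 3, ...:
  - {d_n} = {19 + 24/n : n ≥ 1}; the only limit point is 19
  - closure = {19 + 24/n : n ≥ 1} ∪ {19}
For the norm: a diagonal operator has ||D|| = sup_n |d_n|. Here d_n = 19 + 24/n is positive and decreasing, so sup_n |d_n| = d_1 = 19 + 24 = 43. So ||D|| = 43.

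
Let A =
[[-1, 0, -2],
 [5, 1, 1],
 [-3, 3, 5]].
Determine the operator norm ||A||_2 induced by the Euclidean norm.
||A||_2 ≈ 6.7881 (= sqrt(largest eigenvalue of A^T A))

||A||_2 = sigma_max(A) = sqrt(lambda_max(A^T A)). Form the symmetric matrix M = A^T A =
[[35, -4, -8],
 [-4, 10, 16],
 [-8, 16, 30]].
Its characteristic polynomial (trace, sum of principal 2x2 minors, determinant of M give the coefficients) is
  p(λ) = det(λ I - M) = λ^3 - 75λ^2 + 1364λ - 1444.
No integer candidate from the rational root theorem (±divisors of 1444) is a root, so the roots are irrational. The cubic discriminant is Δ = 480356752 > 0, so there are three distinct real roots. p(1) = -154 and p(2) = 992 have opposite signs, so a root lies in (1, 2); Newton's method refines it to λ ≈ 1.1275. p(27) = 392 and p(28) = -100 have opposite signs, so a root lies in (27, 28); Newton's method refines it to λ ≈ 27.7942. p(46) = -64 and p(47) = 812 have opposite signs, so a root lies in (46, 47); Newton's method refines it to λ ≈ 46.0783. Check (Vieta): the three roots sum to 75, matching tr M = 75.
So the eigenvalues of A^T A are ≈ 1.1275, 27.7942, 46.0783 (all ≥ 0, as they must be for A^T A). The largest is λ_max ≈ 46.0783, hence ||A||_2 = sqrt(λ_max) ≈ 6.7881.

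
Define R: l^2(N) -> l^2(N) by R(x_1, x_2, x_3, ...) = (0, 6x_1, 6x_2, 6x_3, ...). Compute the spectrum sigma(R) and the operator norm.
sigma(R) = closed disk {z in C : |z| ≤ 6}; ||R|| = 6

Note R = 6·U where U is the unit right shift (U x)_k = x_{k-1} (with x_0 := 0); so ||R|| = 6||U|| and sigma(R) = 6·sigma(U). ||R x||^2 = sum_{k≥1} |6x_k|^2 = 36||x||^2, so ||R|| = 6 and sigma(R) ⊂ {|z| ≤ 6}. For any |lambda| < 6, the equation (R - lambda I) x = 0 forces x_1 = 0, then 6x_k = lambda x_{k+1} ⇒ x = 0, so R has no eigenvalues. But (R - lambda I) is not surjective for |lambda| < 6: solving (R - lambda I) x = e_1 would require x_n proportional to (lambda/6)^(-n), which is not in l^2. So every |lambda| < 6 lies in the residual spectrum. The boundary |lambda| = 6 is in the approximate point spectrum (the spectrum is closed). Hence sigma(R) is the closed disk of radius 6.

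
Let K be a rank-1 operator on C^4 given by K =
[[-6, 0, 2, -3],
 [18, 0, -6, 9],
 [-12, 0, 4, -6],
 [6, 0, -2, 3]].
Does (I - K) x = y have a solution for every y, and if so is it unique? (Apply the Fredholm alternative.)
(I - K) is singular (det(I - K) = 0, i.e. 1 ∈ sigma(K)). (I - K) x = y is solvable iff y ⊥ ker((I - K)^*) = span{(-6, 0, 2, -3)}, i.e. iff -6y_1 + 2y_3 - 3y_4 = 0. When solvable, the solutions are x = y + c·(1, -3, 2, -1), c arbitrary (ker(I - K) = span{(1, -3, 2, -1)}, dimension 1).

K has rank 1, so it is an outer product K = u v^T: every row of K is a multiple of one row vector. Reading off the entries, u = (1, -3, 2, -1) and v = (-6, 0, 2, -3) (row i of K equals u_i·v^T). A rank-one matrix u v^T satisfies K u = u (v·u) and kills the (3)-dimensional subspace v^⊥, so its characteristic polynomial is lambda^3 (lambda - v·u) with v·u = tr K = 1. Hence the eigenvalues of I - K are 1 (multiplicity 3) and 1 - (1) = 0, so det(I - K) = 0. (Direct check: I - K =
[[7, 0, -2, 3],
 [-18, 1, 6, -9],
 [12, 0, -3, 6],
 [-6, 0, 2, -2]]
has determinant 0.) So 1 is an eigenvalue of K and (I - K) is not invertible. The finite-dimensional Fredholm alternative says: either (I - K) is invertible, or ker(I - K) ≠ {0} and then range(I - K) = ker((I - K)^*)^⊥, with dim ker(I - K) = dim ker((I - K)^*). We are in the second case, so we need both kernels. Kernel of I - K: (I - K) u = u - u (v·u) = u - u = 0, so ker(I - K) = span{u} = span{(1, -3, 2, -1)} (it is exactly 1-dimensional because rank(I - K) = 3). Kernel of the adjoint: K is real, so (I - K)^* = I - K^T = I - v u^T, and (I - v u^T) v = v - v (u·v) = 0; hence ker((I - K)^*) = span{v} = span{(-6, 0, 2, -3)}. Therefore (I - K) x = y is solvable iff <y, v> = 0, i.e. iff -6y_1 + 2y_3 - 3y_4 = 0. When this holds, K y = u (v·y) = 0, so (I - K) y = y and x = y is a particular solution; the full solution set is the line x = y + c·u = y + c·(1, -3, 2, -1), c ∈ C.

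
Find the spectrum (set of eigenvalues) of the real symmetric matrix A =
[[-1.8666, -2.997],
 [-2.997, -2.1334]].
sigma(A) ≈ {-5, 1}

A is real symmetric, so its spectrum consists of real eigenvalues. Expanding the characteristic polynomial of the displayed matrix gives
  det(λ I - A) = p(λ) = λ^2 + (4)λ + (-5).
Solving p(λ) = 0 yields eigenvalues ≈ -5, 1. (A is shown rounded to 4 decimals, so these recover the underlying integer eigenvalues to within that precision.)
Verification: the trace of A = -4 equals the sum of eigenvalues -4, and det(A) ≈ -4.9998 matches the eigenvalue product -5.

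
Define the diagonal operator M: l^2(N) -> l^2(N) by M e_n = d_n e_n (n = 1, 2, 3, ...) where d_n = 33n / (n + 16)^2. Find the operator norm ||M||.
||M|| = 33/64 (attained at n = 16)

For M diagonal, ||M|| = sup_n |d_n|. Treat f(x) = 33x / (x + 16)^2 for real x > 0. By the quotient rule, f'(x) = 33(16 - x)/(x + 16)^3, which is positive for x < 16 and negative for x > 16. So f has a unique maximum at x = 16, and since 16 is a positive integer, the supremum over n ≥ 1 is attained at n = 16: d_16 = 33·16/(16 + 16)^2 = 33·16/1024 = 33/64. Hence ||M|| = 33/64.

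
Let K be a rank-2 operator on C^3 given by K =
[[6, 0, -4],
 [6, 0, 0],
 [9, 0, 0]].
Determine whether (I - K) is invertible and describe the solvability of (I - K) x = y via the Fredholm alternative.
(I - K) is invertible (det(I - K) = 31 ≠ 0), so for every y in C^3 the equation (I - K) x = y has a unique solution.

K has rank 2 and factors as K = U V^T = u1 v1^T + u2 v2^T with u1 = (-2, 0, 0), v1 = (-3, 0, 2), u2 = (0, -2, -3), v2 = (-3, 0, 0) (multiplying out reproduces the displayed K). The nonzero eigenvalues of U V^T coincide with those of the 2 x 2 matrix G = V^T U = [[v1·u1, v1·u2], [v2·u1, v2·u2]] = [[6, -6], [6, 0]], and by the Sylvester determinant identity det(I_3 - U V^T) = det(I_2 - V^T U) = det([[-5, 6], [-6, 1]]) = (-5)(1) - (6)(-6) = 31. (Direct check: I - K =
[[-5, 0, 4],
 [-6, 1, 0],
 [-9, 0, 1]]
has determinant 31.) The finite-dimensional Fredholm alternative says: either (I - K) is invertible, or ker(I - K) ≠ {0} and then range(I - K) = ker((I - K)^*)^⊥, with dim ker(I - K) = dim ker((I - K)^*). Since det(I - K) ≠ 0, 1 is not an eigenvalue of K and ker(I - K) = {0}, so we are in the first case: for every y there is a unique x = (I - K)^(-1) y. (Explicitly, by the Woodbury identity, (I - U V^T)^(-1) = I + U (I_2 - G)^(-1) V^T.)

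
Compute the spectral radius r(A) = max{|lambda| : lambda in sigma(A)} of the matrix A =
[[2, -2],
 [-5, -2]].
r(A) = sqrt(56)/2 ≈ 3.7417

The eigenvalues of A are the roots of its characteristic polynomial. With M = A (coefficients from the trace and determinant):
  p(λ) = det(λ I - M) = λ^2 - 14.
For λ^2 - 14 the discriminant is 56. It is nonnegative but not a perfect square, so the roots are real and irrational: λ = ± sqrt(56)/2 ≈ 3.7417, -3.7417.
Thus the eigenvalues (to 4 decimals) are 3.7417 (modulus 3.7417); -3.7417 (modulus 3.7417). The spectral radius is the largest modulus: r(A) = sqrt(56)/2 ≈ 3.7417. (Cross-check: r(A) ≤ ||A||_2 ≈ 5.5311; equality holds whenever A is normal, though it can also hold for some non-normal A.)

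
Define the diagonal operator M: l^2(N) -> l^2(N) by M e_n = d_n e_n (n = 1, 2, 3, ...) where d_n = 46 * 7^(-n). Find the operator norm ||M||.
||M|| = 46/7 (attained at n = 1)

For M diagonal, ||M|| = sup_n |d_n|. The sequence d_n = 46 * 7^(-n) is positive and strictly decreasing (ratio 7^(-1) < 1), so the supremum is d_1 = 46/7. Hence ||M|| = 46/7.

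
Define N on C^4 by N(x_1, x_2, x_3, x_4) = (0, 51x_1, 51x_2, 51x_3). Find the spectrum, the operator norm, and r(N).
sigma(N) = {0}; ||N|| = 51; r(N) = 0. (N is nilpotent with N^4 = 0.)

On C^4, N is a strictly lower-triangular matrix with 51 on the subdiagonal and zeros elsewhere, so its characteristic polynomial is lambda^4 and every eigenvalue is 0: sigma(N) = {0}. For the operator norm, N e_i = 51e_{i+1} for i = 1, ..., 3 and N e_4 = 0, so the singular values of N are 51 (with multiplicity 3) and 0; hence ||N|| = 51. The spectral radius r(N) = max|lambda| = 0. Note ||N|| > r(N) — characteristic of non-normal nilpotent operators. Indeed N^4 = 0.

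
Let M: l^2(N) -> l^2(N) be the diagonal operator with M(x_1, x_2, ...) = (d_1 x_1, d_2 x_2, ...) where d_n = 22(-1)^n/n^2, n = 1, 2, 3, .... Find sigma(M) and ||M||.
sigma(M) = {22(-1)^n/n^2 : n ≥ 1} ∪ {0}; ||M|| = 22

A bounded diagonal operator on l^2 with diagonal entries d_n has spectrum equal to the closure of {d_n : n ≥ 1}: every d_n is an eigenvalue (with eigenvector e_n), so {d_n} ⊂ sigma(M); the spectrum is closed, so its closure is too; and for lambda not in the closure, (M - lambda I) has bounded inverse (the diagonal entries 1/(d_n - lambda) are bounded). For our sequence d_n = 22(-1)^n/n^2, n = 1, 2, 3, ...:
  - {d_n} = {22(-1)^n/n^2 : n ≥ 1}; the only limit point is 0
  - closure = {22(-1)^n/n^2 : n ≥ 1} ∪ {0}
For the norm: a diagonal operator has ||M|| = sup_n |d_n|. Here |d_n| = 22/n^2 is decreasing, so sup_n |d_n| = |d_1| = 22. So ||M|| = 22.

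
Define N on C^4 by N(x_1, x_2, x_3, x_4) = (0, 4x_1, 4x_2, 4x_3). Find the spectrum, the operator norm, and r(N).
sigma(N) = {0}; ||N|| = 4; r(N) = 0. (N is nilpotent with N^4 = 0.)

On C^4, N is a strictly lower-triangular matrix with 4 on the subdiagonal and zeros elsewhere, so its characteristic polynomial is lambda^4 and every eigenvalue is 0: sigma(N) = {0}. For the operator norm, N e_i = 4e_{i+1} for i = 1, ..., 3 and N e_4 = 0, so the singular values of N are 4 (with multiplicity 3) and 0; hence ||N|| = 4. The spectral radius r(N) = max|lambda| = 0. Note ||N|| > r(N) — characteristic of non-normal nilpotent operators. Indeed N^4 = 0.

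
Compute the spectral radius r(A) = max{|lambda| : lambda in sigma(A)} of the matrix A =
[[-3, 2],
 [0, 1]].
r(A) = 3

The eigenvalues of A are the roots of its characteristic polynomial. With M = A (coefficients from the trace and determinant):
  p(λ) = det(λ I - M) = λ^2 + 2λ - 3.
For λ^2 + 2λ - 3 the discriminant is 16. It is a perfect square (4^2), so the roots are rational: λ = (-2 ± 4)/2 = 1, -3.
Thus the eigenvalues (to 4 decimals) are 1 (modulus 1); -3 (modulus 3). The spectral radius is the largest modulus: r(A) = 3. (Cross-check: r(A) ≤ ||A||_2 ≈ 3.6503; equality holds whenever A is normal, though it can also hold for some non-normal A.)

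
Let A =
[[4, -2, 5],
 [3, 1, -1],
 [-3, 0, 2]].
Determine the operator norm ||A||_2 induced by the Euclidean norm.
||A||_2 ≈ 6.7926 (= sqrt(largest eigenvalue of A^T A))

||A||_2 = sigma_max(A) = sqrt(lambda_max(A^T A)). Form the symmetric matrix M = A^T A =
[[34, -5, 11],
 [-5, 5, -11],
 [11, -11, 30]].
Its characteristic polynomial (trace, sum of principal 2x2 minors, determinant of M give the coefficients) is
  p(λ) = det(λ I - M) = λ^3 - 69λ^2 + 1073λ - 841.
No integer candidate from the rational root theorem (±divisors of 841) is a root, so the roots are irrational. The cubic discriminant is Δ = 536544544 > 0, so there are three distinct real roots. p(0) = -841 and p(1) = 164 have opposite signs, so a root lies in (0, 1); Newton's method refines it to λ ≈ 0.8273. p(22) = 17 and p(23) = -496 have opposite signs, so a root lies in (22, 23); Newton's method refines it to λ ≈ 22.0333. p(46) = -151 and p(47) = 992 have opposite signs, so a root lies in (46, 47); Newton's method refines it to λ ≈ 46.1395. Check (Vieta): the three roots sum to 69, matching tr M = 69.
So the eigenvalues of A^T A are ≈ 0.8273, 22.0333, 46.1395 (all ≥ 0, as they must be for A^T A). The largest is λ_max ≈ 46.1395, hence ||A||_2 = sqrt(λ_max) ≈ 6.7926.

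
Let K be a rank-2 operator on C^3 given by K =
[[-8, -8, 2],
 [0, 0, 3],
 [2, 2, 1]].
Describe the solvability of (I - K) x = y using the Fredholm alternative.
(I - K) is invertible (det(I - K) = -10 ≠ 0), so for every y in C^3 the equation (I - K) x = y has a unique solution.

K has rank 2 and factors as K = U V^T = u1 v1^T + u2 v2^T with u1 = (2, 1, 0), v1 = (-2, -2, 2), u2 = (-2, 1, 1), v2 = (2, 2, 1) (multiplying out reproduces the displayed K). The nonzero eigenvalues of U V^T coincide with those of the 2 x 2 matrix G = V^T U = [[v1·u1, v1·u2], [v2·u1, v2·u2]] = [[-6, 4], [6, -1]], and by the Sylvester determinant identity det(I_3 - U V^T) = det(I_2 - V^T U) = det([[7, -4], [-6, 2]]) = (7)(2) - (-4)(-6) = -10. (Direct check: I - K =
[[9, 8, -2],
 [0, 1, -3],
 [-2, -2, 0]]
has determinant -10.) The finite-dimensional Fredholm alternative says: either (I - K) is invertible, or ker(I - K) ≠ {0} and then range(I - K) = ker((I - K)^*)^⊥, with dim ker(I - K) = dim ker((I - K)^*). Since det(I - K) ≠ 0, 1 is not an eigenvalue of K and ker(I - K) = {0}, so we are in the first case: for every y there is a unique x = (I - K)^(-1) y. (Explicitly, by the Woodbury identity, (I - U V^T)^(-1) = I + U (I_2 - G)^(-1) V^T.)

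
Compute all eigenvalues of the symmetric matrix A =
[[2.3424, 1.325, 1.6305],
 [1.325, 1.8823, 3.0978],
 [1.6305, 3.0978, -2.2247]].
sigma(A) ≈ {-4, 1, 5}

A is real symmetric, so its spectrum consists of real eigenvalues. Expanding the characteristic polynomial of the displayed matrix gives
  det(λ I - A) = p(λ) = λ^3 + (-2)λ^2 + (-19)λ + (20).
Solving p(λ) = 0 yields eigenvalues ≈ -4, 1, 5. (A is shown rounded to 4 decimals, so these recover the underlying integer eigenvalues to within that precision.)
Verification: the trace of A = 2 equals the sum of eigenvalues 2, and det(A) ≈ -20.0008 matches the eigenvalue product -20.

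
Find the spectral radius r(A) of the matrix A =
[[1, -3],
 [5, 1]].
r(A) = 4

The eigenvalues of A are the roots of its characteristic polynomial. With M = A (coefficients from the trace and determinant):
  p(λ) = det(λ I - M) = λ^2 - 2λ + 16.
For λ^2 - 2λ + 16 the discriminant is -60. It is negative, so the roots are the complex-conjugate pair λ = 1 ± (sqrt(60)/2) i ≈ 1 ± 3.873i. For a conjugate pair the product of the roots equals the constant term, so |λ|^2 = 16 and |λ| = sqrt(16) = 4.
Thus the eigenvalues (to 4 decimals) are 1 ± 3.873i (modulus 4). The spectral radius is the largest modulus: r(A) = 4. (Cross-check: r(A) ≤ ||A||_2 ≈ 5.1231; equality holds whenever A is normal, though it can also hold for some non-normal A.)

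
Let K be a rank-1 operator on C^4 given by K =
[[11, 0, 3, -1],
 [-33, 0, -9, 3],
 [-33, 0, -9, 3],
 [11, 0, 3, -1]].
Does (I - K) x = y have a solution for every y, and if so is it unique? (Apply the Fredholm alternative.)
(I - K) is singular (det(I - K) = 0, i.e. 1 ∈ sigma(K)). (I - K) x = y is solvable iff y ⊥ ker((I - K)^*) = span{(11, 0, 3, -1)}, i.e. iff 11y_1 + 3y_3 - y_4 = 0. When solvable, the solutions are x = y + c·(1, -3, -3, 1), c arbitrary (ker(I - K) = span{(1, -3, -3, 1)}, dimension 1).

K has rank 1, so it is an outer product K = u v^T: every row of K is a multiple of one row vector. Reading off the entries, u = (1, -3, -3, 1) and v = (11, 0, 3, -1) (row i of K equals u_i·v^T). A rank-one matrix u v^T satisfies K u = u (v·u) and kills the (3)-dimensional subspace v^⊥, so its characteristic polynomial is lambda^3 (lambda - v·u) with v·u = tr K = 1. Hence the eigenvalues of I - K are 1 (multiplicity 3) and 1 - (1) = 0, so det(I - K) = 0. (Direct check: I - K =
[[-10, 0, -3, 1],
 [33, 1, 9, -3],
 [33, 0, 10, -3],
 [-11, 0, -3, 2]]
has determinant 0.) So 1 is an eigenvalue of K and (I - K) is not invertible. The finite-dimensional Fredholm alternative says: either (I - K) is invertible, or ker(I - K) ≠ {0} and then range(I - K) = ker((I - K)^*)^⊥, with dim ker(I - K) = dim ker((I - K)^*). We are in the second case, so we need both kernels. Kernel of I - K: (I - K) u = u - u (v·u) = u - u = 0, so ker(I - K) = span{u} = span{(1, -3, -3, 1)} (it is exactly 1-dimensional because rank(I - K) = 3). Kernel of the adjoint: K is real, so (I - K)^* = I - K^T = I - v u^T, and (I - v u^T) v = v - v (u·v) = 0; hence ker((I - K)^*) = span{v} = span{(11, 0, 3, -1)}. Therefore (I - K) x = y is solvable iff <y, v> = 0, i.e. iff 11y_1 + 3y_3 - y_4 = 0. When this holds, K y = u (v·y) = 0, so (I - K) y = y and x = y is a particular solution; the full solution set is the line x = y + c·u = y + c·(1, -3, -3, 1), c ∈ C.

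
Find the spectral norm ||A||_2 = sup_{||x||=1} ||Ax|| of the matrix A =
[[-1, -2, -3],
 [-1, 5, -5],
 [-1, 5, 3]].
||A||_2 ≈ 7.541 (= sqrt(largest eigenvalue of A^T A))

||A||_2 = sigma_max(A) = sqrt(lambda_max(A^T A)). Form the symmetric matrix M = A^T A =
[[3, -8, 5],
 [-8, 54, -4],
 [5, -4, 43]].
Its characteristic polynomial (trace, sum of principal 2x2 minors, determinant of M give the coefficients) is
  p(λ) = det(λ I - M) = λ^3 - 100λ^2 + 2508λ - 3136.
No integer candidate from the rational root theorem (±divisors of 3136) is a root, so the roots are irrational. The cubic discriminant is Δ = 1146344960 > 0, so there are three distinct real roots. p(1) = -727 and p(2) = 1488 have opposite signs, so a root lies in (1, 2); Newton's method refines it to λ ≈ 1.3188. p(41) = 513 and p(42) = -112 have opposite signs, so a root lies in (41, 42); Newton's method refines it to λ ≈ 41.8148. p(56) = -672 and p(57) = 113 have opposite signs, so a root lies in (56, 57); Newton's method refines it to λ ≈ 56.8664. Check (Vieta): the three roots sum to 100, matching tr M = 100.
So the eigenvalues of A^T A are ≈ 1.3188, 41.8148, 56.8664 (all ≥ 0, as they must be for A^T A). The largest is λ_max ≈ 56.8664, hence ||A||_2 = sqrt(λ_max) ≈ 7.541.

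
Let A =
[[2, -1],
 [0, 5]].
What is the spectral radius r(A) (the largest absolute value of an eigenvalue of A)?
r(A) = 5

The eigenvalues of A are the roots of its characteristic polynomial. With M = A (coefficients from the trace and determinant):
  p(λ) = det(λ I - M) = λ^2 - 7λ + 10.
For λ^2 - 7λ + 10 the discriminant is 9. It is a perfect square (3^2), so the roots are rational: λ = (7 ± 3)/2 = 5, 2.
Thus the eigenvalues (to 4 decimals) are 5 (modulus 5); 2 (modulus 2). The spectral radius is the largest modulus: r(A) = 5. (Cross-check: r(A) ≤ ||A||_2 ≈ 5.1167; equality holds whenever A is normal, though it can also hold for some non-normal A.)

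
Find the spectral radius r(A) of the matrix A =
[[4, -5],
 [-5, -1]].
r(A) = (3 + sqrt(125))/2 ≈ 7.0902

The eigenvalues of A are the roots of its characteristic polynomial. With M = A (coefficients from the trace and determinant):
  p(λ) = det(λ I - M) = λ^2 - 3λ - 29.
For λ^2 - 3λ - 29 the discriminant is 125. It is nonnegative but not a perfect square, so the roots are real and irrational: λ = (3 ± sqrt(125))/2 ≈ 7.0902, -4.0902.
Thus the eigenvalues (to 4 decimals) are 7.0902 (modulus 7.0902); -4.0902 (modulus 4.0902). The spectral radius is the largest modulus: r(A) = (3 + sqrt(125))/2 ≈ 7.0902. (Cross-check: r(A) ≤ ||A||_2 ≈ 7.0902; equality holds whenever A is normal, though it can also hold for some non-normal A.)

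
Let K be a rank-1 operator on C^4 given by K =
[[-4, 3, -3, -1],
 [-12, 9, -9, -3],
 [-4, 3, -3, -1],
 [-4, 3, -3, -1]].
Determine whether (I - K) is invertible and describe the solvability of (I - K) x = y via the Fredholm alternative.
(I - K) is singular (det(I - K) = 0, i.e. 1 ∈ sigma(K)). (I - K) x = y is solvable iff y ⊥ ker((I - K)^*) = span{(-4, 3, -3, -1)}, i.e. iff -4y_1 + 3y_2 - 3y_3 - y_4 = 0. When solvable, the solutions are x = y + c·(1, 3, 1, 1), c arbitrary (ker(I - K) = span{(1, 3, 1, 1)}, dimension 1).

K has rank 1, so it is an outer product K = u v^T: every row of K is a multiple of one row vector. Reading off the entries, u = (1, 3, 1, 1) and v = (-4, 3, -3, -1) (row i of K equals u_i·v^T). A rank-one matrix u v^T satisfies K u = u (v·u) and kills the (3)-dimensional subspace v^⊥, so its characteristic polynomial is lambda^3 (lambda - v·u) with v·u = tr K = 1. Hence the eigenvalues of I - K are 1 (multiplicity 3) and 1 - (1) = 0, so det(I - K) = 0. (Direct check: I - K =
[[5, -3, 3, 1],
 [12, -8, 9, 3],
 [4, -3, 4, 1],
 [4, -3, 3, 2]]
has determinant 0.) So 1 is an eigenvalue of K and (I - K) is not invertible. The finite-dimensional Fredholm alternative says: either (I - K) is invertible, or ker(I - K) ≠ {0} and then range(I - K) = ker((I - K)^*)^⊥, with dim ker(I - K) = dim ker((I - K)^*). We are in the second case, so we need both kernels. Kernel of I - K: (I - K) u = u - u (v·u) = u - u = 0, so ker(I - K) = span{u} = span{(1, 3, 1, 1)} (it is exactly 1-dimensional because rank(I - K) = 3). Kernel of the adjoint: K is real, so (I - K)^* = I - K^T = I - v u^T, and (I - v u^T) v = v - v (u·v) = 0; hence ker((I - K)^*) = span{v} = span{(-4, 3, -3, -1)}. Therefore (I - K) x = y is solvable iff <y, v> = 0, i.e. iff -4y_1 + 3y_2 - 3y_3 - y_4 = 0. When this holds, K y = u (v·y) = 0, so (I - K) y = y and x = y is a particular solution; the full solution set is the line x = y + c·u = y + c·(1, 3, 1, 1), c ∈ C.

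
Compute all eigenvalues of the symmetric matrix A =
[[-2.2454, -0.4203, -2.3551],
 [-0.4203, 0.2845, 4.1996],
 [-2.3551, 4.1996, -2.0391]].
sigma(A) ≈ {-6, -2, 4}

A is real symmetric, so its spectrum consists of real eigenvalues. Expanding the characteristic polynomial of the displayed matrix gives
  det(λ I - A) = p(λ) = λ^3 + (4)λ^2 + (-20)λ + (-48).
Solving p(λ) = 0 yields eigenvalues ≈ -6, -2, 4. (A is shown rounded to 4 decimals, so these recover the underlying integer eigenvalues to within that precision.)
Verification: the trace of A = -4 equals the sum of eigenvalues -4, and det(A) ≈ 48.0001 matches the eigenvalue product 48.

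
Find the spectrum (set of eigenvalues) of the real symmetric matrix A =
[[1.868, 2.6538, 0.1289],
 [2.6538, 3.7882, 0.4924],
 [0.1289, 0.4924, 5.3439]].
sigma(A) ≈ {0, 5, 6}

A is real symmetric, so its spectrum consists of real eigenvalues. Expanding the characteristic polynomial of the displayed matrix gives
  det(λ I - A) = p(λ) = λ^3 + (-11)λ^2 + (30)λ + (-0.0011).
Solving p(λ) = 0 yields eigenvalues ≈ 0, 5, 6. (A is shown rounded to 4 decimals, so these recover the underlying integer eigenvalues to within that precision.)
Verification: the trace of A = 11 equals the sum of eigenvalues 11, and det(A) ≈ 0.0011 matches the eigenvalue product 0.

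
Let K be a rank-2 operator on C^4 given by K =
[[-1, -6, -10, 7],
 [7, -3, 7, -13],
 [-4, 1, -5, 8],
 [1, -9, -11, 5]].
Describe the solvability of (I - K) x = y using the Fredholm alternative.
(I - K) is invertible (det(I - K) = -58 ≠ 0), so for every y in C^4 the equation (I - K) x = y has a unique solution.

K has rank 2 and factors as K = U V^T = u1 v1^T + u2 v2^T with u1 = (-1, -2, 1, -2), v1 = (-2, 3, 1, 2), u2 = (-3, 3, -2, -3), v2 = (1, 1, 3, -3) (multiplying out reproduces the displayed K). The nonzero eigenvalues of U V^T coincide with those of the 2 x 2 matrix G = V^T U = [[v1·u1, v1·u2], [v2·u1, v2·u2]] = [[-7, 7], [6, 3]], and by the Sylvester determinant identity det(I_4 - U V^T) = det(I_2 - V^T U) = det([[8, -7], [-6, -2]]) = (8)(-2) - (-7)(-6) = -58. (Direct check: I - K =
[[2, 6, 10, -7],
 [-7, 4, -7, 13],
 [4, -1, 6, -8],
 [-1, 9, 11, -4]]
has determinant -58.) The finite-dimensional Fredholm alternative says: either (I - K) is invertible, or ker(I - K) ≠ {0} and then range(I - K) = ker((I - K)^*)^⊥, with dim ker(I - K) = dim ker((I - K)^*). Since det(I - K) ≠ 0, 1 is not an eigenvalue of K and ker(I - K) = {0}, so we are in the first case: for every y there is a unique x = (I - K)^(-1) y. (Explicitly, by the Woodbury identity, (I - U V^T)^(-1) = I + U (I_2 - G)^(-1) V^T.)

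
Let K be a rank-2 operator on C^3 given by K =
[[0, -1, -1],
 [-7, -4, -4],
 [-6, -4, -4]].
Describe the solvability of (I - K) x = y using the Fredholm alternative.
(I - K) is invertible (det(I - K) = -4 ≠ 0), so for every y in C^3 the equation (I - K) x = y has a unique solution.

K has rank 2 and factors as K = U V^T = u1 v1^T + u2 v2^T with u1 = (-1, 3, 2), v1 = (-3, -2, -2), u2 = (-3, 2, 0), v2 = (1, 1, 1) (multiplying out reproduces the displayed K). The nonzero eigenvalues of U V^T coincide with those of the 2 x 2 matrix G = V^T U = [[v1·u1, v1·u2], [v2·u1, v2·u2]] = [[-7, 5], [4, -1]], and by the Sylvester determinant identity det(I_3 - U V^T) = det(I_2 - V^T U) = det([[8, -5], [-4, 2]]) = (8)(2) - (-5)(-4) = -4. (Direct check: I - K =
[[1, 1, 1],
 [7, 5, 4],
 [6, 4, 5]]
has determinant -4.) The finite-dimensional Fredholm alternative says: either (I - K) is invertible, or ker(I - K) ≠ {0} and then range(I - K) = ker((I - K)^*)^⊥, with dim ker(I - K) = dim ker((I - K)^*). Since det(I - K) ≠ 0, 1 is not an eigenvalue of K and ker(I - K) = {0}, so we are in the first case: for every y there is a unique x = (I - K)^(-1) y. (Explicitly, by the Woodbury identity, (I - U V^T)^(-1) = I + U (I_2 - G)^(-1) V^T.)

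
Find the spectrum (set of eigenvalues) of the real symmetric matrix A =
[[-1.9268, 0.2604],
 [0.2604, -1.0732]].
sigma(A) ≈ {-2, -1}

A is real symmetric, so its spectrum consists of real eigenvalues. Expanding the characteristic polynomial of the displayed matrix gives
  det(λ I - A) = p(λ) = λ^2 + (3)λ + (2).
Solving p(λ) = 0 yields eigenvalues ≈ -2, -1. (A is shown rounded to 4 decimals, so these recover the underlying integer eigenvalues to within that precision.)
Verification: the trace of A = -3 equals the sum of eigenvalues -3, and det(A) ≈ 2.0000 matches the eigenvalue product 2.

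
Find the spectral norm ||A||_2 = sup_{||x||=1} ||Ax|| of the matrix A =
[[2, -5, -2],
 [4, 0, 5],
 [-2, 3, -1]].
||A||_2 ≈ 6.969 (= sqrt(largest eigenvalue of A^T A))

||A||_2 = sigma_max(A) = sqrt(lambda_max(A^T A)). Form the symmetric matrix M = A^T A =
[[24, -16, 18],
 [-16, 34, 7],
 [18, 7, 30]].
Its characteristic polynomial (trace, sum of principal 2x2 minors, determinant of M give the coefficients) is
  p(λ) = det(λ I - M) = λ^3 - 88λ^2 + 1927λ - 576.
No integer candidate from the rational root theorem (±divisors of 576) is a root, so the roots are irrational. The cubic discriminant is Δ = 312774372 > 0, so there are three distinct real roots. p(0) = -576 and p(1) = 1264 have opposite signs, so a root lies in (0, 1); Newton's method refines it to λ ≈ 0.3031. p(39) = 48 and p(40) = -296 have opposite signs, so a root lies in (39, 40); Newton's method refines it to λ ≈ 39.1297. p(48) = -240 and p(49) = 208 have opposite signs, so a root lies in (48, 49); Newton's method refines it to λ ≈ 48.5673. Check (Vieta): the three roots sum to 88, matching tr M = 88.
So the eigenvalues of A^T A are ≈ 0.3031, 39.1297, 48.5673 (all ≥ 0, as they must be for A^T A). The largest is λ_max ≈ 48.5673, hence ||A||_2 = sqrt(λ_max) ≈ 6.969.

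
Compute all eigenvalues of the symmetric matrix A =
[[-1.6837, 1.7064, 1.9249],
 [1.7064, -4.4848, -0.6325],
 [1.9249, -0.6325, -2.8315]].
sigma(A) ≈ {-6, -3, 0}

A is real symmetric, so its spectrum consists of real eigenvalues. Expanding the characteristic polynomial of the displayed matrix gives
  det(λ I - A) = p(λ) = λ^3 + (9)λ^2 + (18)λ + (0).
Solving p(λ) = 0 yields eigenvalues ≈ -6, -3, 0. (A is shown rounded to 4 decimals, so these recover the underlying integer eigenvalues to within that precision.)
Verification: the trace of A = -9 equals the sum of eigenvalues -9, and det(A) ≈ -0.0003 matches the eigenvalue product 0.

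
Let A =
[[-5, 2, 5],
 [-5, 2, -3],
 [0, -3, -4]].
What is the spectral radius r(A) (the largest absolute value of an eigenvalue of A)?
r(A) ≈ 6.0536

The eigenvalues of A are the roots of its characteristic polynomial. With M = A (coefficients from the trace, the sum of principal 2x2 minors, and det A):
  p(λ) = det(λ I - M) = λ^3 + 7λ^2 + 3λ - 120.
No integer candidate from the rational root theorem (±divisors of 120) is a root, so the roots are irrational. The cubic discriminant is Δ = -269187 < 0, so there is one real root and a complex-conjugate pair. p(3) = -21 and p(4) = 68 have opposite signs, so a root lies in (3, 4); Newton's method refines it to λ ≈ 3.2746. Dividing out (λ - (3.2746)) leaves approximately λ^2 + 10.2746λ + 36.6455. For λ^2 + 10.2746λ + 36.6455 the discriminant is -41.0141. It is negative, so the remaining roots are the complex-conjugate pair λ ≈ -5.1373 ± 3.2021i. Their product equals the constant term, so |λ|^2 ≈ 36.6455 and |λ| ≈ 6.0536.
Thus the eigenvalues (to 4 decimals) are 3.2746 (modulus 3.2746); -5.1373 ± 3.2021i (modulus 6.0536). The spectral radius is the largest modulus: r(A) ≈ 6.0536. (Cross-check: r(A) ≤ ||A||_2 ≈ 8.4773; equality holds whenever A is normal, though it can also hold for some non-normal A.)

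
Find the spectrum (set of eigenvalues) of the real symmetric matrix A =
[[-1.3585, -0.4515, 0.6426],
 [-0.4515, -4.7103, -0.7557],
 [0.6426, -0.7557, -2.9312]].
sigma(A) ≈ {-5, -3, -1}

A is real symmetric, so its spectrum consists of real eigenvalues. Expanding the characteristic polynomial of the displayed matrix gives
  det(λ I - A) = p(λ) = λ^3 + (9)λ^2 + (23)λ + (15).
Solving p(λ) = 0 yields eigenvalues ≈ -5, -3, -1. (A is shown rounded to 4 decimals, so these recover the underlying integer eigenvalues to within that precision.)
Verification: the trace of A = -9 equals the sum of eigenvalues -9, and det(A) ≈ -14.9997 matches the eigenvalue product -15.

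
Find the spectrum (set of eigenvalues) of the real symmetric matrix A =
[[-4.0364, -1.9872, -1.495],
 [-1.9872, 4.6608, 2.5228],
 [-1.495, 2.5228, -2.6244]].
sigma(A) ≈ {-5, -3, 6}

A is real symmetric, so its spectrum consists of real eigenvalues. Expanding the characteristic polynomial of the displayed matrix gives
  det(λ I - A) = p(λ) = λ^3 + (2)λ^2 + (-33)λ + (-89.9986).
Solving p(λ) = 0 yields eigenvalues ≈ -5, -3, 6. (A is shown rounded to 4 decimals, so these recover the underlying integer eigenvalues to within that precision.)
Verification: the trace of A = -2 equals the sum of eigenvalues -2, and det(A) ≈ 89.9986 matches the eigenvalue product 90.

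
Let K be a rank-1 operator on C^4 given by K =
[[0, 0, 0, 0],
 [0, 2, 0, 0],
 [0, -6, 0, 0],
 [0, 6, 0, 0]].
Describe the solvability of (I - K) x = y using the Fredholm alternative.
(I - K) is invertible (det(I - K) = -1 ≠ 0), so for every y in C^4 the equation (I - K) x = y has a unique solution.

K has rank 1, so it is an outer product K = u v^T: every row of K is a multiple of one row vector. Reading off the entries, u = (0, 1, -3, 3) and v = (0, 2, 0, 0) (row i of K equals u_i·v^T). A rank-one matrix u v^T satisfies K u = u (v·u) and kills the (3)-dimensional subspace v^⊥, so its characteristic polynomial is lambda^3 (lambda - v·u) with v·u = tr K = 2. Hence the eigenvalues of I - K are 1 (multiplicity 3) and 1 - (2) = -1, so det(I - K) = -1. (Direct check: I - K =
[[1, 0, 0, 0],
 [0, -1, 0, 0],
 [0, 6, 1, 0],
 [0, -6, 0, 1]]
has determinant -1.) The finite-dimensional Fredholm alternative says: either (I - K) is invertible, or ker(I - K) ≠ {0} and then range(I - K) = ker((I - K)^*)^⊥, with dim ker(I - K) = dim ker((I - K)^*). Since det(I - K) ≠ 0, 1 is not an eigenvalue of K and ker(I - K) = {0}, so we are in the first case: for every y there is a unique x = (I - K)^(-1) y. Explicitly, by the Sherman–Morrison formula, (I - u v^T)^(-1) = I + u v^T/(1 - v·u), i.e. (I - K)^(-1) = I - K.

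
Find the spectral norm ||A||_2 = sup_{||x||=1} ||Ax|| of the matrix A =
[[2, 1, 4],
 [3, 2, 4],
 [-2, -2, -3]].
||A||_2 = sqrt((66 + sqrt(4320))/2) ≈ 8.1156 (= sqrt(largest eigenvalue of A^T A))

||A||_2 = sigma_max(A) = sqrt(lambda_max(A^T A)). Form the symmetric matrix M = A^T A =
[[17, 12, 26],
 [12, 9, 18],
 [26, 18, 41]].
Its characteristic polynomial (trace, sum of principal 2x2 minors, determinant of M give the coefficients) is
  p(λ) = det(λ I - M) = λ^3 - 67λ^2 + 75λ - 9.
By the rational root theorem any rational root is an integer divisor of 9. Testing λ = 1: p(1) = 1 - 67 + 75 - 9 = 0, so λ = 1 is a root. Dividing out (λ - 1) leaves p(λ) = (λ - 1)(λ^2 - 66λ + 9). For λ^2 - 66λ + 9 the discriminant is 4320. It is nonnegative but not a perfect square, so the roots are real and irrational: λ = (66 ± sqrt(4320))/2 ≈ 65.8634, 0.1366.
So the eigenvalues of A^T A are ≈ 0.1366, 1, 65.8634 (all ≥ 0, as they must be for A^T A). The largest is λ_max = (66 + sqrt(4320))/2 ≈ 65.8634, hence ||A||_2 = sqrt(λ_max) = sqrt((66 + sqrt(4320))/2) ≈ 8.1156.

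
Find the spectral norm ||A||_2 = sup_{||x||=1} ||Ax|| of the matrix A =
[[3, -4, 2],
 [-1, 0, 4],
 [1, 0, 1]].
||A||_2 ≈ 5.6487 (= sqrt(largest eigenvalue of A^T A))

||A||_2 = sigma_max(A) = sqrt(lambda_max(A^T A)). Form the symmetric matrix M = A^T A =
[[11, -12, 3],
 [-12, 16, -8],
 [3, -8, 21]].
Its characteristic polynomial (trace, sum of principal 2x2 minors, determinant of M give the coefficients) is
  p(λ) = det(λ I - M) = λ^3 - 48λ^2 + 526λ - 400.
No integer candidate from the rational root theorem (±divisors of 400) is a root, so the roots are irrational. The cubic discriminant is Δ = 55853600 > 0, so there are three distinct real roots. p(0) = -400 and p(1) = 79 have opposite signs, so a root lies in (0, 1); Newton's method refines it to λ ≈ 0.8209. p(15) = 65 and p(16) = -176 have opposite signs, so a root lies in (15, 16); Newton's method refines it to λ ≈ 15.2711. p(31) = -431 and p(32) = 48 have opposite signs, so a root lies in (31, 32); Newton's method refines it to λ ≈ 31.908. Check (Vieta): the three roots sum to 48, matching tr M = 48.
So the eigenvalues of A^T A are ≈ 0.8209, 15.2711, 31.908 (all ≥ 0, as they must be for A^T A). The largest is λ_max ≈ 31.908, hence ||A||_2 = sqrt(λ_max) ≈ 5.6487.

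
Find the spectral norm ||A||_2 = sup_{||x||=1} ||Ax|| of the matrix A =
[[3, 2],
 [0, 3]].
||A||_2 = sqrt((22 + sqrt(160))/2) ≈ 4.1623 (= sqrt(largest eigenvalue of A^T A))

||A||_2 = sigma_max(A) = sqrt(lambda_max(A^T A)). Form the symmetric matrix M = A^T A =
[[9, 6],
 [6, 13]].
Its characteristic polynomial (trace, determinant of M give the coefficients) is
  p(λ) = det(λ I - M) = λ^2 - 22λ + 81.
For λ^2 - 22λ + 81 the discriminant is 160. It is nonnegative but not a perfect square, so the roots are real and irrational: λ = (22 ± sqrt(160))/2 ≈ 17.3246, 4.6754.
So the eigenvalues of A^T A are ≈ 4.6754, 17.3246 (all ≥ 0, as they must be for A^T A). The largest is λ_max = (22 + sqrt(160))/2 ≈ 17.3246, hence ||A||_2 = sqrt(λ_max) = sqrt((22 + sqrt(160))/2) ≈ 4.1623.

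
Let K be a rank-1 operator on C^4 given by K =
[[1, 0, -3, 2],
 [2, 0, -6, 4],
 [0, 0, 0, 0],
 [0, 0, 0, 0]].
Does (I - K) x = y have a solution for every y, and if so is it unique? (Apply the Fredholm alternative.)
(I - K) is singular (det(I - K) = 0, i.e. 1 ∈ sigma(K)). (I - K) x = y is solvable iff y ⊥ ker((I - K)^*) = span{(1, 0, -3, 2)}, i.e. iff y_1 - 3y_3 + 2y_4 = 0. When solvable, the solutions are x = y + c·(1, 2, 0, 0), c arbitrary (ker(I - K) = span{(1, 2, 0, 0)}, dimension 1).

K has rank 1, so it is an outer product K = u v^T: every row of K is a multiple of one row vector. Reading off the entries, u = (1, 2, 0, 0) and v = (1, 0, -3, 2) (row i of K equals u_i·v^T). A rank-one matrix u v^T satisfies K u = u (v·u) and kills the (3)-dimensional subspace v^⊥, so its characteristic polynomial is lambda^3 (lambda - v·u) with v·u = tr K = 1. Hence the eigenvalues of I - K are 1 (multiplicity 3) and 1 - (1) = 0, so det(I - K) = 0. (Direct check: I - K =
[[0, 0, 3, -2],
 [-2, 1, 6, -4],
 [0, 0, 1, 0],
 [0, 0, 0, 1]]
has determinant 0.) So 1 is an eigenvalue of K and (I - K) is not invertible. The finite-dimensional Fredholm alternative says: either (I - K) is invertible, or ker(I - K) ≠ {0} and then range(I - K) = ker((I - K)^*)^⊥, with dim ker(I - K) = dim ker((I - K)^*). We are in the second case, so we need both kernels. Kernel of I - K: (I - K) u = u - u (v·u) = u - u = 0, so ker(I - K) = span{u} = span{(1, 2, 0, 0)} (it is exactly 1-dimensional because rank(I - K) = 3). Kernel of the adjoint: K is real, so (I - K)^* = I - K^T = I - v u^T, and (I - v u^T) v = v - v (u·v) = 0; hence ker((I - K)^*) = span{v} = span{(1, 0, -3, 2)}. Therefore (I - K) x = y is solvable iff <y, v> = 0, i.e. iff y_1 - 3y_3 + 2y_4 = 0. When this holds, K y = u (v·y) = 0, so (I - K) y = y and x = y is a particular solution; the full solution set is the line x = y + c·u = y + c·(1, 2, 0, 0), c ∈ C.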